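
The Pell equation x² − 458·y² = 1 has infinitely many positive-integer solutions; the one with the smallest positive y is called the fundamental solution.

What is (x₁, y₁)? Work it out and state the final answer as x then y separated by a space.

22899 1070

[21; 2,2,42] for √458; ℓ=3 ⇒ convergent index 5
i=0: a=21 ⇒ p=21, q=1
i=1: a=2 ⇒ p=43, q=2
i=2: a=2 ⇒ p=107, q=5
i=3: a=42 ⇒ p=4537, q=212
i=4: a=2 ⇒ p=9181, q=429
i=5: a=2 ⇒ p=22899, q=1070
(x₁, y₁) = (22899, 1070);  22899² − 458·1070² = 1 ✓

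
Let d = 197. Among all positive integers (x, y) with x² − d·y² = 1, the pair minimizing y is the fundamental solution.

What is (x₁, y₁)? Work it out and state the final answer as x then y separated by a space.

393 28

d=197: √d = [14; 28] (ℓ=1, odd), read p_1/q_1
step 0: (14, 1)  from 14·(1,0) + (0,1)
step 1: (393, 28)  from 28·(14,1) + (1,0)
(x₁, y₁) = (393, 28);  393² − 197·28² = 1 ✓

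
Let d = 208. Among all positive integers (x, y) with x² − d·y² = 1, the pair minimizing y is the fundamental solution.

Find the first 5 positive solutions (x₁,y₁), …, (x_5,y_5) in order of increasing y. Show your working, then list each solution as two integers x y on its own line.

649 45
842401 58410
1093435849 75816135
1419278889601 98409284820
1842222905266249 127735175880225

√208 → a₀=14, period (2,2,1,2,2,28); ℓ=6 even so k=5
k=0  a_k=14  p_k/q_k = 14/1
k=1  a_k=2  p_k/q_k = 29/2
…
k=3  a_k=1  p_k/q_k = 101/7
k=4  a_k=2  p_k/q_k = 274/19
k=5  a_k=2  p_k/q_k = 649/45
(x₁, y₁) = (649, 45);  649² − 208·45² = 1 ✓
(x_2, y_2) = (649·649 + 208·45·45, 649·45 + 45·649) = (842401, 58410)
(x_3, y_3) = (649·842401 + 208·45·58410, 649·58410 + 45·842401) = (1093435849, 75816135)
(x_4, y_4) = (649·1093435849 + 208·45·75816135, 649·75816135 + 45·1093435849) = (1419278889601, 98409284820)
(x_5, y_5) = (649·1419278889601 + 208·45·98409284820, 649·98409284820 + 45·1419278889601) = (1842222905266249, 127735175880225)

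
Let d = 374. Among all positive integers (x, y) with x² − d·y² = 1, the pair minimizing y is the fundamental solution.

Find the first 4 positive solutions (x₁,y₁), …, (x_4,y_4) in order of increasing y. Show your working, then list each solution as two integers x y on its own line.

3365 174
22646449 1171020
152410598405 7880964426
1025723304619201 53038889415960

√374 → a₀=19, period (2,1,18,1,2,38); ℓ=6 even so k=5
k=0  a_k=19  p_k/q_k = 19/1
…
k=4  a_k=1  p_k/q_k = 1141/59
k=5  a_k=2  p_k/q_k = 3365/174
(x₁, y₁) = (3365, 174);  3365² − 374·174² = 1 ✓
k=2:  x_2 = 3365·3365+374·174·174 = 22646449,  y_2 = 3365·174+174·3365 = 1171020
k=3:  x_3 = 3365·22646449+374·174·1171020 = 152410598405,  y_3 = 3365·1171020+174·22646449 = 7880964426
k=4:  x_4 = 3365·152410598405+374·174·7880964426 = 1025723304619201,  y_4 = 3365·7880964426+174·152410598405 = 53038889415960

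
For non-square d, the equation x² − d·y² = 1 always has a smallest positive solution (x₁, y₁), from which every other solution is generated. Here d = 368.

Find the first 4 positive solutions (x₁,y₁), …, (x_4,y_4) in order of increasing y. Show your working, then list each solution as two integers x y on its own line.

1151 60
2649601 138120
6099380351 317952180
14040770918401 731925780240

√368 → a₀=19, period (5,2,5,38); ℓ=4 even so k=3
k=0  a_k=19  p_k/q_k = 19/1
k=1  a_k=5  p_k/q_k = 96/5
k=2  a_k=2  p_k/q_k = 211/11
k=3  a_k=5  p_k/q_k = 1151/60
→ (1151, 60).  Check: 1151²=1324801, 368·60²=1324800, difference 1.
(x_2, y_2) = (1151·1151 + 368·60·60, 1151·60 + 60·1151) = (2649601, 138120)
(x_3, y_3) = (1151·2649601 + 368·60·138120, 1151·138120 + 60·2649601) = (6099380351, 317952180)
(x_4, y_4) = (1151·6099380351 + 368·60·317952180, 1151·317952180 + 60·6099380351) = (14040770918401, 731925780240)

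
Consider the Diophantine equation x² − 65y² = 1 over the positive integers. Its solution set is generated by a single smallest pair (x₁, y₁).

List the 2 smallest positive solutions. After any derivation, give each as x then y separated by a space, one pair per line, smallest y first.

d=65: √d = [8; 16] (ℓ=1, odd), read p_1/q_1
a_0=8:  p_0=8·1+0=8,  q_0=8·0+1=1
a_1=16:  p_1=16·8+1=129,  q_1=16·1+0=16
(x₁, y₁) = (129, 16);  129² − 65·16² = 1 ✓
n=2: (129,16)∘(129,16) = (129·129+65·16·16, 129·16+16·129) = (33281,4128)

129 16
33281 4128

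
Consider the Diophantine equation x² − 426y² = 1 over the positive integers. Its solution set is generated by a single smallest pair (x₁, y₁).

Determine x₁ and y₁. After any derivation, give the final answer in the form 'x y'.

√426 → a₀=20, period (1,1,1,3,2,6,2,3,1,1,1,40); ℓ=12 even so k=11
i=0: a=20 ⇒ p=20, q=1
…
i=3: a=1 ⇒ p=62, q=3
…
i=5: a=2 ⇒ p=516, q=25
i=6: a=6 ⇒ p=3323, q=161
…
i=8: a=3 ⇒ p=24809, q=1202
…
i=10: a=1 ⇒ p=56780, q=2751
i=11: a=1 ⇒ p=88751, q=4300
(x₁, y₁) = (88751, 4300);  88751² − 426·4300² = 1 ✓

88751 4300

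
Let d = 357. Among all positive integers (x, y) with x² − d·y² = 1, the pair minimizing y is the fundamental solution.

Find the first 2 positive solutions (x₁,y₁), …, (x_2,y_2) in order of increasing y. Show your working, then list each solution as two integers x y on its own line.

3401 180
23133601 1224360

d=357: √d = [18; 1,8,2,8,1,36] (ℓ=6, even), read p_5/q_5
i=0: a=18 ⇒ p=18, q=1
i=1: a=1 ⇒ p=19, q=1
i=2: a=8 ⇒ p=170, q=9
i=3: a=2 ⇒ p=359, q=19
i=4: a=8 ⇒ p=3042, q=161
i=5: a=1 ⇒ p=3401, q=180
fundamental: x₁=3401, y₁=180  (since 11566801 − 357·32400 = 1)
(3401+180√357)^2 = 23133601 + 1224360√357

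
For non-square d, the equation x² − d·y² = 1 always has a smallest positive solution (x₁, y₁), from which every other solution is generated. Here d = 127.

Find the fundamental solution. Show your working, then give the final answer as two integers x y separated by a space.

4730624 419775

[11; 3,1,2,2,7,11,7,2,2,1,3,22] for √127; ℓ=12 ⇒ convergent index 11
i=0: a=11 ⇒ p=11, q=1
i=1: a=3 ⇒ p=34, q=3
i=2: a=1 ⇒ p=45, q=4
…
i=4: a=2 ⇒ p=293, q=26
i=5: a=7 ⇒ p=2175, q=193
i=6: a=11 ⇒ p=24218, q=2149
i=7: a=7 ⇒ p=171701, q=15236
i=8: a=2 ⇒ p=367620, q=32621
i=9: a=2 ⇒ p=906941, q=80478
i=10: a=1 ⇒ p=1274561, q=113099
i=11: a=3 ⇒ p=4730624, q=419775
fundamental: x₁=4730624, y₁=419775  (since 22378803429376 − 127·176211050625 = 1)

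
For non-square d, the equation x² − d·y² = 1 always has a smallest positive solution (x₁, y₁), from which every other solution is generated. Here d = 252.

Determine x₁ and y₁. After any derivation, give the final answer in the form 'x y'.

127 8

√252 → a₀=15, period (1,6,1,30); ℓ=4 even so k=3
i=0: a=15 ⇒ p=15, q=1
i=1: a=1 ⇒ p=16, q=1
i=2: a=6 ⇒ p=111, q=7
i=3: a=1 ⇒ p=127, q=8
fundamental: x₁=127, y₁=8  (since 16129 − 252·64 = 1)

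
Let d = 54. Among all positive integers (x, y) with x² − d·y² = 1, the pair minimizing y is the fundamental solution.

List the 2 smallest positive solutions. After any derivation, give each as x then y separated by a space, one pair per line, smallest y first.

d=54: √d = [7; 2,1,6,1,2,14] (ℓ=6, even), read p_5/q_5
i=0: a=7 ⇒ p=7, q=1
i=1: a=2 ⇒ p=15, q=2
…
i=3: a=6 ⇒ p=147, q=20
i=4: a=1 ⇒ p=169, q=23
i=5: a=2 ⇒ p=485, q=66
(x₁, y₁) = (485, 66);  485² − 54·66² = 1 ✓
(485+66√54)^2 = 470449 + 64020√54

485 66
470449 64020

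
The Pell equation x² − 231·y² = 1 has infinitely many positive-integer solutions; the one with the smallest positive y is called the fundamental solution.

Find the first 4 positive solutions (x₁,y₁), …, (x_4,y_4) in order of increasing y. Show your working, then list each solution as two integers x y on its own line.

√231 = [15; 5,30, …], period ℓ=2 (even) → k=1
k=0  a_k=15  p_k/q_k = 15/1
k=1  a_k=5  p_k/q_k = 76/5
fundamental: x₁=76, y₁=5  (since 5776 − 231·25 = 1)
n=2: (76,5)∘(76,5) = (76·76+231·5·5, 76·5+5·76) = (11551,760)
n=3: (11551,760)∘(76,5) = (76·11551+231·5·760, 76·760+5·11551) = (1755676,115515)
n=4: (1755676,115515)∘(76,5) = (76·1755676+231·5·115515, 76·115515+5·1755676) = (266851201,17557520)

76 5
11551 760
1755676 115515
266851201 17557520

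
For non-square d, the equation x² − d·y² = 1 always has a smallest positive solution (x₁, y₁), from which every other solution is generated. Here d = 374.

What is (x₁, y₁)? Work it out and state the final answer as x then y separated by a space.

3365 174

d=374: √d = [19; 2,1,18,1,2,38] (ℓ=6, even), read p_5/q_5
k=0  a_k=19  p_k/q_k = 19/1
k=1  a_k=2  p_k/q_k = 39/2
…
k=3  a_k=18  p_k/q_k = 1083/56
k=4  a_k=1  p_k/q_k = 1141/59
k=5  a_k=2  p_k/q_k = 3365/174
→ (3365, 174).  Check: 3365²=11323225, 374·174²=11323224, difference 1.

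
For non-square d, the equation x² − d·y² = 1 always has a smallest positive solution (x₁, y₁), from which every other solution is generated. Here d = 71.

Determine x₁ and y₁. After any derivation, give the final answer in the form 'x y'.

3480 413

[8; 2,2,1,7,1,2,2,16] for √71; ℓ=8 ⇒ convergent index 7
k=0  a_k=8  p_k/q_k = 8/1
k=1  a_k=2  p_k/q_k = 17/2
k=2  a_k=2  p_k/q_k = 42/5
k=3  a_k=1  p_k/q_k = 59/7
…
k=5  a_k=1  p_k/q_k = 514/61
k=6  a_k=2  p_k/q_k = 1483/176
k=7  a_k=2  p_k/q_k = 3480/413
fundamental: x₁=3480, y₁=413  (since 12110400 − 71·170569 = 1)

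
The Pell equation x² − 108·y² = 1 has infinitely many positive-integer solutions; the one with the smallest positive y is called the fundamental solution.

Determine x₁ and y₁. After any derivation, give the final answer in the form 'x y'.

1351 130

√108 = [10; 2,1,1,4,1,1,2,20, …], period ℓ=8 (even) → k=7
step 0: (10, 1)  from 10·(1,0) + (0,1)
step 1: (21, 2)  from 2·(10,1) + (1,0)
…
step 4: (239, 23)  from 4·(52,5) + (31,3)
…
step 6: (530, 51)  from 1·(291,28) + (239,23)
step 7: (1351, 130)  from 2·(530,51) + (291,28)
fundamental: x₁=1351, y₁=130  (since 1825201 − 108·16900 = 1)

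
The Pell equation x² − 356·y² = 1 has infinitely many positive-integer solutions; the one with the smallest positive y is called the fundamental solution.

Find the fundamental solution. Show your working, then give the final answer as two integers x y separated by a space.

√356 = [18; 1,6,1,1,2,…,6,1,36, …], period ℓ=14 (even) → k=13
a_0=18:  p_0=18·1+0=18,  q_0=18·0+1=1
…
a_2=6:  p_2=6·19+18=132,  q_2=6·1+1=7
…
a_8=1:  p_8=1·8717+1000=9717,  q_8=1·462+53=515
…
a_12=6:  p_12=6·66019+37868=433982,  q_12=6·3499+2007=23001
a_13=1:  p_13=1·433982+66019=500001,  q_13=1·23001+3499=26500
→ (500001, 26500).  Check: 500001²=250001000001, 356·26500²=250001000000, difference 1.

500001 26500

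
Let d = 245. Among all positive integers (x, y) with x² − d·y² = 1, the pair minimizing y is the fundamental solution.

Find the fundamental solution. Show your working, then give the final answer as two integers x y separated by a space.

51841 3312

√245 → a₀=15, period (1,1,1,7,6,7,1,1,1,30); ℓ=10 even so k=9
step 0: (15, 1)  from 15·(1,0) + (0,1)
…
step 5: (2207, 141)  from 6·(360,23) + (47,3)
…
step 8: (33825, 2161)  from 1·(18016,1151) + (15809,1010)
step 9: (51841, 3312)  from 1·(33825,2161) + (18016,1151)
→ (51841, 3312).  Check: 51841²=2687489281, 245·3312²=2687489280, difference 1.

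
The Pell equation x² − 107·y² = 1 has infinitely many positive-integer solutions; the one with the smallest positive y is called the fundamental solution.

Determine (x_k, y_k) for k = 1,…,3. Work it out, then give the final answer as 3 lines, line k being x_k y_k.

d=107: √d = [10; 2,1,9,1,2,20] (ℓ=6, even), read p_5/q_5
k=0  a_k=10  p_k/q_k = 10/1
…
k=2  a_k=1  p_k/q_k = 31/3
…
k=4  a_k=1  p_k/q_k = 331/32
k=5  a_k=2  p_k/q_k = 962/93
(x₁, y₁) = (962, 93);  962² − 107·93² = 1 ✓
(962+93√107)^2 = 1850887 + 178932√107
(962+93√107)^3 = 3561105626 + 344265075√107

962 93
1850887 178932
3561105626 344265075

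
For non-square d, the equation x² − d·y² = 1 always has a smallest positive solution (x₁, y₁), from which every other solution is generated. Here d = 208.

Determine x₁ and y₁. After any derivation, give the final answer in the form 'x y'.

649 45

[14; 2,2,1,2,2,28] for √208; ℓ=6 ⇒ convergent index 5
k=0  a_k=14  p_k/q_k = 14/1
…
k=4  a_k=2  p_k/q_k = 274/19
k=5  a_k=2  p_k/q_k = 649/45
fundamental: x₁=649, y₁=45  (since 421201 − 208·2025 = 1)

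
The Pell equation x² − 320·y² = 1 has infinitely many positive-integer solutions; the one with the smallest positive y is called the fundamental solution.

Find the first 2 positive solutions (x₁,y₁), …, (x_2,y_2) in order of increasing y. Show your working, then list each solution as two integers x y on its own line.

161 9
51841 2898

d=320: √d = [17; 1,7,1,34] (ℓ=4, even), read p_3/q_3
step 0: (17, 1)  from 17·(1,0) + (0,1)
step 1: (18, 1)  from 1·(17,1) + (1,0)
step 2: (143, 8)  from 7·(18,1) + (17,1)
step 3: (161, 9)  from 1·(143,8) + (18,1)
fundamental: x₁=161, y₁=9  (since 25921 − 320·81 = 1)
(161+9√320)^2 = 51841 + 2898√320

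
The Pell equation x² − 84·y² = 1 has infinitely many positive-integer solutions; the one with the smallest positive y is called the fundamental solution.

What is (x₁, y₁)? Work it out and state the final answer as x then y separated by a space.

[9; 6,18] for √84; ℓ=2 ⇒ convergent index 1
i=0: a=9 ⇒ p=9, q=1
i=1: a=6 ⇒ p=55, q=6
(x₁, y₁) = (55, 6);  55² − 84·6² = 1 ✓

55 6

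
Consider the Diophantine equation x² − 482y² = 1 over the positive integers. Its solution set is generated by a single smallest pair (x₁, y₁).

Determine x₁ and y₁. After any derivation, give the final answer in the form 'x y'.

483 22

d=482: √d = [21; 1,20,1,42] (ℓ=4, even), read p_3/q_3
a_0=21:  p_0=21·1+0=21,  q_0=21·0+1=1
…
a_2=20:  p_2=20·22+21=461,  q_2=20·1+1=21
a_3=1:  p_3=1·461+22=483,  q_3=1·21+1=22
fundamental: x₁=483, y₁=22  (since 233289 − 482·484 = 1)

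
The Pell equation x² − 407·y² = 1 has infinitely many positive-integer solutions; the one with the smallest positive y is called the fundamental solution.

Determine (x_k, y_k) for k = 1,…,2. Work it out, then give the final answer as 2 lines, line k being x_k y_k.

2663 132
14183137 703032

[20; 5,1,2,1,5,40] for √407; ℓ=6 ⇒ convergent index 5
step 0: (20, 1)  from 20·(1,0) + (0,1)
step 1: (101, 5)  from 5·(20,1) + (1,0)
…
step 3: (343, 17)  from 2·(121,6) + (101,5)
step 4: (464, 23)  from 1·(343,17) + (121,6)
step 5: (2663, 132)  from 5·(464,23) + (343,17)
fundamental: x₁=2663, y₁=132  (since 7091569 − 407·17424 = 1)
n=2: (2663,132)∘(2663,132) = (2663·2663+407·132·132, 2663·132+132·2663) = (14183137,703032)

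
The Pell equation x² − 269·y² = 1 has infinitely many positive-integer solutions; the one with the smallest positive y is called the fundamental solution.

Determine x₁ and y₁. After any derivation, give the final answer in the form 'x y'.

13449 820

√269 = [16; 2,2,32, …], period ℓ=3 (odd) → k=5
a_0=16:  p_0=16·1+0=16,  q_0=16·0+1=1
a_1=2:  p_1=2·16+1=33,  q_1=2·1+0=2
a_2=2:  p_2=2·33+16=82,  q_2=2·2+1=5
a_3=32:  p_3=32·82+33=2657,  q_3=32·5+2=162
a_4=2:  p_4=2·2657+82=5396,  q_4=2·162+5=329
a_5=2:  p_5=2·5396+2657=13449,  q_5=2·329+162=820
(x₁, y₁) = (13449, 820);  13449² − 269·820² = 1 ✓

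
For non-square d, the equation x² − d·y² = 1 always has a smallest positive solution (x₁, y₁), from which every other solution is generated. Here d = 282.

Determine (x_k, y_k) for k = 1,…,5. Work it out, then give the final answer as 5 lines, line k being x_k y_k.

[16; 1,3,1,4,1,3,1,32] for √282; ℓ=8 ⇒ convergent index 7
a_0=16:  p_0=16·1+0=16,  q_0=16·0+1=1
a_1=1:  p_1=1·16+1=17,  q_1=1·1+0=1
a_2=3:  p_2=3·17+16=67,  q_2=3·1+1=4
a_3=1:  p_3=1·67+17=84,  q_3=1·4+1=5
…
a_6=3:  p_6=3·487+403=1864,  q_6=3·29+24=111
a_7=1:  p_7=1·1864+487=2351,  q_7=1·111+29=140
(x₁, y₁) = (2351, 140);  2351² − 282·140² = 1 ✓
(x_2, y_2) = (2351·2351 + 282·140·140, 2351·140 + 140·2351) = (11054401, 658280)
(x_3, y_3) = (2351·11054401 + 282·140·658280, 2351·658280 + 140·11054401) = (51977791151, 3095232420)
(x_4, y_4) = (2351·51977791151 + 282·140·3095232420, 2351·3095232420 + 140·51977791151) = (244399562937601, 14553782180560)
(x_5, y_5) = (2351·244399562937601 + 282·140·14553782180560, 2351·14553782180560 + 140·244399562937601) = (1149166692954808751, 68431880717760700)

2351 140
11054401 658280
51977791151 3095232420
244399562937601 14553782180560
1149166692954808751 68431880717760700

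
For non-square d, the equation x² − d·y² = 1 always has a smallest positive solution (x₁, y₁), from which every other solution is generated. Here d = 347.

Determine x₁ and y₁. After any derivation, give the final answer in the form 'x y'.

641602 34443

[18; 1,1,1,2,4,…,1,1,36] for √347; ℓ=14 ⇒ convergent index 13
k=0  a_k=18  p_k/q_k = 18/1
…
k=4  a_k=2  p_k/q_k = 149/8
…
k=7  a_k=17  p_k/q_k = 14269/766
…
k=12  a_k=1  p_k/q_k = 402885/21628
k=13  a_k=1  p_k/q_k = 641602/34443
fundamental: x₁=641602, y₁=34443  (since 411653126404 − 347·1186320249 = 1)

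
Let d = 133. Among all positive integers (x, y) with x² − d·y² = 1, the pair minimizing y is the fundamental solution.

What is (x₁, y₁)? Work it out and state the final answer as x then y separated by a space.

d=133: √d = [11; 1,1,7,5,1,…,1,1,22] (ℓ=16, even), read p_15/q_15
k=0  a_k=11  p_k/q_k = 11/1
k=1  a_k=1  p_k/q_k = 12/1
k=2  a_k=1  p_k/q_k = 23/2
…
k=4  a_k=5  p_k/q_k = 888/77
k=5  a_k=1  p_k/q_k = 1061/92
k=6  a_k=1  p_k/q_k = 1949/169
…
k=8  a_k=2  p_k/q_k = 7969/691
…
k=12  a_k=5  p_k/q_k = 168583/14618
k=13  a_k=7  p_k/q_k = 1210008/104921
k=14  a_k=1  p_k/q_k = 1378591/119539
k=15  a_k=1  p_k/q_k = 2588599/224460
(x₁, y₁) = (2588599, 224460);  2588599² − 133·224460² = 1 ✓

2588599 224460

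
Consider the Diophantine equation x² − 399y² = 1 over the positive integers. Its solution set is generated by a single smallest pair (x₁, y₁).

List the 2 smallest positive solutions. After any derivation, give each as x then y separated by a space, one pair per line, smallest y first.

20 1
799 40

√399 → a₀=19, period (1,38); ℓ=2 even so k=1
a_0=19:  p_0=19·1+0=19,  q_0=19·0+1=1
a_1=1:  p_1=1·19+1=20,  q_1=1·1+0=1
→ (20, 1).  Check: 20²=400, 399·1²=399, difference 1.
(20+1√399)^2 = 799 + 40√399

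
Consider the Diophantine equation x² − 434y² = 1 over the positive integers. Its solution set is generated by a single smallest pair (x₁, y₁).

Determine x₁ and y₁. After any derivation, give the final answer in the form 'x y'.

125 6

√434 = [20; 1,4,1,40, …], period ℓ=4 (even) → k=3
i=0: a=20 ⇒ p=20, q=1
i=1: a=1 ⇒ p=21, q=1
i=2: a=4 ⇒ p=104, q=5
i=3: a=1 ⇒ p=125, q=6
→ (125, 6).  Check: 125²=15625, 434·6²=15624, difference 1.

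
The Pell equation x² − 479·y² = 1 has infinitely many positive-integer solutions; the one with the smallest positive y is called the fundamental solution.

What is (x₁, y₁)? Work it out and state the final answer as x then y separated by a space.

2989440 136591

[21; 1,7,1,3,2,21,2,3,1,7,1,42] for √479; ℓ=12 ⇒ convergent index 11
i=0: a=21 ⇒ p=21, q=1
i=1: a=1 ⇒ p=22, q=1
i=2: a=7 ⇒ p=175, q=8
…
i=6: a=21 ⇒ p=37075, q=1694
i=7: a=2 ⇒ p=75879, q=3467
i=8: a=3 ⇒ p=264712, q=12095
i=9: a=1 ⇒ p=340591, q=15562
i=10: a=7 ⇒ p=2648849, q=121029
i=11: a=1 ⇒ p=2989440, q=136591
fundamental: x₁=2989440, y₁=136591  (since 8936751513600 − 479·18657101281 = 1)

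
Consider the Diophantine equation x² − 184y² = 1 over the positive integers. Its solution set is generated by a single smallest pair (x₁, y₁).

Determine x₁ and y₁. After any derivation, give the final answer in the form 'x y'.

√184 → a₀=13, period (1,1,3,2,1,2,1,2,3,1,1,26); ℓ=12 even so k=11
k=0  a_k=13  p_k/q_k = 13/1
k=1  a_k=1  p_k/q_k = 14/1
…
k=3  a_k=3  p_k/q_k = 95/7
…
k=10  a_k=1  p_k/q_k = 13741/1013
k=11  a_k=1  p_k/q_k = 24335/1794
→ (24335, 1794).  Check: 24335²=592192225, 184·1794²=592192224, difference 1.

24335 1794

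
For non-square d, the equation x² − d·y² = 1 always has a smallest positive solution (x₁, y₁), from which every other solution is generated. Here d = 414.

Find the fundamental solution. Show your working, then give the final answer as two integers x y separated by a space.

d=414: √d = [20; 2,1,7,2,7,1,2,40] (ℓ=8, even), read p_7/q_7
a_0=20:  p_0=20·1+0=20,  q_0=20·0+1=1
…
a_4=2:  p_4=2·468+61=997,  q_4=2·23+3=49
…
a_6=1:  p_6=1·7447+997=8444,  q_6=1·366+49=415
a_7=2:  p_7=2·8444+7447=24335,  q_7=2·415+366=1196
(x₁, y₁) = (24335, 1196);  24335² − 414·1196² = 1 ✓

24335 1196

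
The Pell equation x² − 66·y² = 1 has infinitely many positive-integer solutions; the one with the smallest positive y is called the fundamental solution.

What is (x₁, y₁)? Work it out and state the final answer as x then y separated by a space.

√66 → a₀=8, period (8,16); ℓ=2 even so k=1
step 0: (8, 1)  from 8·(1,0) + (0,1)
step 1: (65, 8)  from 8·(8,1) + (1,0)
fundamental: x₁=65, y₁=8  (since 4225 − 66·64 = 1)

65 8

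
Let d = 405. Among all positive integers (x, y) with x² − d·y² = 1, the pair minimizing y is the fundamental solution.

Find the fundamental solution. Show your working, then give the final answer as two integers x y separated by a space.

161 8

√405 = [20; 8,40, …], period ℓ=2 (even) → k=1
a_0=20:  p_0=20·1+0=20,  q_0=20·0+1=1
a_1=8:  p_1=8·20+1=161,  q_1=8·1+0=8
fundamental: x₁=161, y₁=8  (since 25921 − 405·64 = 1)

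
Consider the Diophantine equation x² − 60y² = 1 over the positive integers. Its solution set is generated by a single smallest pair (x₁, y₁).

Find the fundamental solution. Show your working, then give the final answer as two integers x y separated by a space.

[7; 1,2,1,14] for √60; ℓ=4 ⇒ convergent index 3
i=0: a=7 ⇒ p=7, q=1
i=1: a=1 ⇒ p=8, q=1
i=2: a=2 ⇒ p=23, q=3
i=3: a=1 ⇒ p=31, q=4
fundamental: x₁=31, y₁=4  (since 961 − 60·16 = 1)

31 4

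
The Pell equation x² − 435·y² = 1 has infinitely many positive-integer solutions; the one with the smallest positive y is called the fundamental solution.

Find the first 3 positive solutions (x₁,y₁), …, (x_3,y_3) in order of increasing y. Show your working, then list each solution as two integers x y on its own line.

146 7
42631 2044
12448106 596841

√435 → a₀=20, period (1,5,1,40); ℓ=4 even so k=3
k=0  a_k=20  p_k/q_k = 20/1
k=1  a_k=1  p_k/q_k = 21/1
k=2  a_k=5  p_k/q_k = 125/6
k=3  a_k=1  p_k/q_k = 146/7
fundamental: x₁=146, y₁=7  (since 21316 − 435·49 = 1)
n=2: (146,7)∘(146,7) = (146·146+435·7·7, 146·7+7·146) = (42631,2044)
n=3: (42631,2044)∘(146,7) = (146·42631+435·7·2044, 146·2044+7·42631) = (12448106,596841)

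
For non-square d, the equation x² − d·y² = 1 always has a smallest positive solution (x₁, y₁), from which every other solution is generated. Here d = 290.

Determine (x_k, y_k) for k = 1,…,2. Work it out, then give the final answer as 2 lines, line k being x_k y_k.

579 34
670481 39372

d=290: √d = [17; 34] (ℓ=1, odd), read p_1/q_1
step 0: (17, 1)  from 17·(1,0) + (0,1)
step 1: (579, 34)  from 34·(17,1) + (1,0)
→ (579, 34).  Check: 579²=335241, 290·34²=335240, difference 1.
k=2:  x_2 = 579·579+290·34·34 = 670481,  y_2 = 579·34+34·579 = 39372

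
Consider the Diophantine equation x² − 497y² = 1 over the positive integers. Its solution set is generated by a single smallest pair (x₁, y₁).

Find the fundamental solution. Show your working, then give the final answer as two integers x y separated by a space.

d=497: √d = [22; 3,2,2,5,6,5,2,2,3,44] (ℓ=10, even), read p_9/q_9
k=0  a_k=22  p_k/q_k = 22/1
k=1  a_k=3  p_k/q_k = 67/3
k=2  a_k=2  p_k/q_k = 156/7
k=3  a_k=2  p_k/q_k = 379/17
k=4  a_k=5  p_k/q_k = 2051/92
k=5  a_k=6  p_k/q_k = 12685/569
k=6  a_k=5  p_k/q_k = 65476/2937
…
k=8  a_k=2  p_k/q_k = 352750/15823
k=9  a_k=3  p_k/q_k = 1201887/53912
(x₁, y₁) = (1201887, 53912);  1201887² − 497·53912² = 1 ✓

1201887 53912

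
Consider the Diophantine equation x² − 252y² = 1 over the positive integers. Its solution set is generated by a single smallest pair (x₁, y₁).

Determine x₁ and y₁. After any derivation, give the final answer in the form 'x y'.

127 8

√252 = [15; 1,6,1,30, …], period ℓ=4 (even) → k=3
i=0: a=15 ⇒ p=15, q=1
…
i=2: a=6 ⇒ p=111, q=7
i=3: a=1 ⇒ p=127, q=8
(x₁, y₁) = (127, 8);  127² − 252·8² = 1 ✓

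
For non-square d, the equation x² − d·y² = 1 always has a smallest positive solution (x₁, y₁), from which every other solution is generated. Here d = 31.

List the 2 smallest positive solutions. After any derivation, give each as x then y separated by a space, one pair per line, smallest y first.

1520 273
4620799 829920

√31 = [5; 1,1,3,5,3,1,1,10, …], period ℓ=8 (even) → k=7
i=0: a=5 ⇒ p=5, q=1
i=1: a=1 ⇒ p=6, q=1
i=2: a=1 ⇒ p=11, q=2
…
i=6: a=1 ⇒ p=863, q=155
i=7: a=1 ⇒ p=1520, q=273
(x₁, y₁) = (1520, 273);  1520² − 31·273² = 1 ✓
k=2:  x_2 = 1520·1520+31·273·273 = 4620799,  y_2 = 1520·273+273·1520 = 829920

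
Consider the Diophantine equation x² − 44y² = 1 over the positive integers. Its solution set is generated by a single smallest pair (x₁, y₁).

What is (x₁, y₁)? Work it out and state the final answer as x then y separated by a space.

√44 → a₀=6, period (1,1,1,2,1,1,1,12); ℓ=8 even so k=7
k=0  a_k=6  p_k/q_k = 6/1
k=1  a_k=1  p_k/q_k = 7/1
k=2  a_k=1  p_k/q_k = 13/2
k=3  a_k=1  p_k/q_k = 20/3
k=4  a_k=2  p_k/q_k = 53/8
k=5  a_k=1  p_k/q_k = 73/11
k=6  a_k=1  p_k/q_k = 126/19
k=7  a_k=1  p_k/q_k = 199/30
(x₁, y₁) = (199, 30);  199² − 44·30² = 1 ✓

199 30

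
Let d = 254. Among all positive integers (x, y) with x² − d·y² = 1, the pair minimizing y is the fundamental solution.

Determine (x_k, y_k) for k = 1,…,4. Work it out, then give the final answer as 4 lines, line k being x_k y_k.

255 16
130049 8160
66324735 4161584
33825484801 2122399680

[15; 1,14,1,30] for √254; ℓ=4 ⇒ convergent index 3
k=0  a_k=15  p_k/q_k = 15/1
k=1  a_k=1  p_k/q_k = 16/1
k=2  a_k=14  p_k/q_k = 239/15
k=3  a_k=1  p_k/q_k = 255/16
fundamental: x₁=255, y₁=16  (since 65025 − 254·256 = 1)
(255+16√254)^2 = 130049 + 8160√254
(255+16√254)^3 = 66324735 + 4161584√254
(255+16√254)^4 = 33825484801 + 2122399680√254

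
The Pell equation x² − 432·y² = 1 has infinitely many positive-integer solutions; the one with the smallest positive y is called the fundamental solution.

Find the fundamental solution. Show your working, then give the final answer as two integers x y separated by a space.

1351 65

d=432: √d = [20; 1,3,1,1,1,3,1,40] (ℓ=8, even), read p_7/q_7
step 0: (20, 1)  from 20·(1,0) + (0,1)
step 1: (21, 1)  from 1·(20,1) + (1,0)
step 2: (83, 4)  from 3·(21,1) + (20,1)
step 3: (104, 5)  from 1·(83,4) + (21,1)
step 4: (187, 9)  from 1·(104,5) + (83,4)
…
step 6: (1060, 51)  from 3·(291,14) + (187,9)
step 7: (1351, 65)  from 1·(1060,51) + (291,14)
→ (1351, 65).  Check: 1351²=1825201, 432·65²=1825200, difference 1.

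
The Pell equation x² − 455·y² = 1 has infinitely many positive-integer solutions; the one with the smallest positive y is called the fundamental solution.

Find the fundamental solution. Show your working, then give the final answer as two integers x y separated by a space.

64 3

√455 = [21; 3,42, …], period ℓ=2 (even) → k=1
step 0: (21, 1)  from 21·(1,0) + (0,1)
step 1: (64, 3)  from 3·(21,1) + (1,0)
(x₁, y₁) = (64, 3);  64² − 455·3² = 1 ✓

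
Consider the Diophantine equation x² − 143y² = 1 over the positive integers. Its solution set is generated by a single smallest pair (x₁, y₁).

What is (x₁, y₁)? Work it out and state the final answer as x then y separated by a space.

12 1

d=143: √d = [11; 1,22] (ℓ=2, even), read p_1/q_1
k=0  a_k=11  p_k/q_k = 11/1
k=1  a_k=1  p_k/q_k = 12/1
→ (12, 1).  Check: 12²=144, 143·1²=143, difference 1.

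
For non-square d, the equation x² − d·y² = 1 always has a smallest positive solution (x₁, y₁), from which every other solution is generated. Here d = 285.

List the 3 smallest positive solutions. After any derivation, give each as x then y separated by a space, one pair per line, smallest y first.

2431 144
11819521 700128
57466508671 3404022192

√285 → a₀=16, period (1,7,2,7,1,32); ℓ=6 even so k=5
a_0=16:  p_0=16·1+0=16,  q_0=16·0+1=1
…
a_3=2:  p_3=2·135+17=287,  q_3=2·8+1=17
a_4=7:  p_4=7·287+135=2144,  q_4=7·17+8=127
a_5=1:  p_5=1·2144+287=2431,  q_5=1·127+17=144
(x₁, y₁) = (2431, 144);  2431² − 285·144² = 1 ✓
(2431+144√285)^2 = 11819521 + 700128√285
(2431+144√285)^3 = 57466508671 + 3404022192√285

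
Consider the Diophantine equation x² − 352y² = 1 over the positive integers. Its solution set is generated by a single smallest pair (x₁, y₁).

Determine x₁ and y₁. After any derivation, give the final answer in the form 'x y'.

d=352: √d = [18; 1,3,5,9,5,3,1,36] (ℓ=8, even), read p_7/q_7
a_0=18:  p_0=18·1+0=18,  q_0=18·0+1=1
a_1=1:  p_1=1·18+1=19,  q_1=1·1+0=1
a_2=3:  p_2=3·19+18=75,  q_2=3·1+1=4
a_3=5:  p_3=5·75+19=394,  q_3=5·4+1=21
a_4=9:  p_4=9·394+75=3621,  q_4=9·21+4=193
a_5=5:  p_5=5·3621+394=18499,  q_5=5·193+21=986
a_6=3:  p_6=3·18499+3621=59118,  q_6=3·986+193=3151
a_7=1:  p_7=1·59118+18499=77617,  q_7=1·3151+986=4137
(x₁, y₁) = (77617, 4137);  77617² − 352·4137² = 1 ✓

77617 4137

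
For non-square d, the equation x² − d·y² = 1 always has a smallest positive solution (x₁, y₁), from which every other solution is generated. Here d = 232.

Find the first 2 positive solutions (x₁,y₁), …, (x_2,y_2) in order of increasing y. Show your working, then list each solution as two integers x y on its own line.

19603 1287
768555217 50458122

d=232: √d = [15; 4,3,7,3,4,30] (ℓ=6, even), read p_5/q_5
k=0  a_k=15  p_k/q_k = 15/1
k=1  a_k=4  p_k/q_k = 61/4
k=2  a_k=3  p_k/q_k = 198/13
…
k=4  a_k=3  p_k/q_k = 4539/298
k=5  a_k=4  p_k/q_k = 19603/1287
fundamental: x₁=19603, y₁=1287  (since 384277609 − 232·1656369 = 1)
(19603+1287√232)^2 = 768555217 + 50458122√232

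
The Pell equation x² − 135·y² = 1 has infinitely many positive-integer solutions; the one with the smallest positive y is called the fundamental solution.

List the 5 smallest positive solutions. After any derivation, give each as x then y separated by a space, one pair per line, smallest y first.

244 21
119071 10248
58106404 5001003
28355806081 2440479216
13837575261124 1190948856405

[11; 1,1,1,1,1,1,1,22] for √135; ℓ=8 ⇒ convergent index 7
k=0  a_k=11  p_k/q_k = 11/1
k=1  a_k=1  p_k/q_k = 12/1
k=2  a_k=1  p_k/q_k = 23/2
…
k=4  a_k=1  p_k/q_k = 58/5
k=5  a_k=1  p_k/q_k = 93/8
k=6  a_k=1  p_k/q_k = 151/13
k=7  a_k=1  p_k/q_k = 244/21
fundamental: x₁=244, y₁=21  (since 59536 − 135·441 = 1)
k=2:  x_2 = 244·244+135·21·21 = 119071,  y_2 = 244·21+21·244 = 10248
k=3:  x_3 = 244·119071+135·21·10248 = 58106404,  y_3 = 244·10248+21·119071 = 5001003
k=4:  x_4 = 244·58106404+135·21·5001003 = 28355806081,  y_4 = 244·5001003+21·58106404 = 2440479216
k=5:  x_5 = 244·28355806081+135·21·2440479216 = 13837575261124,  y_5 = 244·2440479216+21·28355806081 = 1190948856405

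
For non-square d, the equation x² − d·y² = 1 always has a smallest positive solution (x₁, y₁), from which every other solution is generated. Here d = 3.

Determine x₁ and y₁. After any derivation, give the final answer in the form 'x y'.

√3 = [1; 1,2, …], period ℓ=2 (even) → k=1
step 0: (1, 1)  from 1·(1,0) + (0,1)
step 1: (2, 1)  from 1·(1,1) + (1,0)
(x₁, y₁) = (2, 1);  2² − 3·1² = 1 ✓

2 1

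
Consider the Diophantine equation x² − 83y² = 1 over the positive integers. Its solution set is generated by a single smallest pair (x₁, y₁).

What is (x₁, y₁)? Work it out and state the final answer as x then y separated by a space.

82 9

d=83: √d = [9; 9,18] (ℓ=2, even), read p_1/q_1
i=0: a=9 ⇒ p=9, q=1
i=1: a=9 ⇒ p=82, q=9
(x₁, y₁) = (82, 9);  82² − 83·9² = 1 ✓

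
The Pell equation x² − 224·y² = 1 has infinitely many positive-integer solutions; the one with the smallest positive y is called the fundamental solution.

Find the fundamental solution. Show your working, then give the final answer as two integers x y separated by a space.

15 1

d=224: √d = [14; 1,28] (ℓ=2, even), read p_1/q_1
k=0  a_k=14  p_k/q_k = 14/1
k=1  a_k=1  p_k/q_k = 15/1
→ (15, 1).  Check: 15²=225, 224·1²=224, difference 1.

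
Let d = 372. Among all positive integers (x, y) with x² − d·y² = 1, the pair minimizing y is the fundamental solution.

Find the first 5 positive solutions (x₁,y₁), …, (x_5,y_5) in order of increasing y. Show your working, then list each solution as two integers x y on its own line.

√372 → a₀=19, period (3,2,12,2,3,38); ℓ=6 even so k=5
i=0: a=19 ⇒ p=19, q=1
…
i=3: a=12 ⇒ p=1678, q=87
i=4: a=2 ⇒ p=3491, q=181
i=5: a=3 ⇒ p=12151, q=630
fundamental: x₁=12151, y₁=630  (since 147646801 − 372·396900 = 1)
k=2:  x_2 = 12151·12151+372·630·630 = 295293601,  y_2 = 12151·630+630·12151 = 15310260
k=3:  x_3 = 12151·295293601+372·630·15310260 = 7176225079351,  y_3 = 12151·15310260+630·295293601 = 372069937890
k=4:  x_4 = 12151·7176225079351+372·630·372069937890 = 174396621583094401,  y_4 = 12151·372069937890+630·7176225079351 = 9042043615292520
k=5:  x_5 = 12151·174396621583094401+372·630·9042043615292520 = 4238186690536135053751,  y_5 = 12151·9042043615292520+630·174396621583094401 = 219739743566768883150

12151 630
295293601 15310260
7176225079351 372069937890
174396621583094401 9042043615292520
4238186690536135053751 219739743566768883150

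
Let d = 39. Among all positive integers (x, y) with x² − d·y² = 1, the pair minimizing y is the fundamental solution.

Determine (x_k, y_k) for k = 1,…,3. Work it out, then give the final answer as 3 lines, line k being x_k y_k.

25 4
1249 200
62425 9996

√39 → a₀=6, period (4,12); ℓ=2 even so k=1
k=0  a_k=6  p_k/q_k = 6/1
k=1  a_k=4  p_k/q_k = 25/4
→ (25, 4).  Check: 25²=625, 39·4²=624, difference 1.
n=2: (25,4)∘(25,4) = (25·25+39·4·4, 25·4+4·25) = (1249,200)
n=3: (1249,200)∘(25,4) = (25·1249+39·4·200, 25·200+4·1249) = (62425,9996)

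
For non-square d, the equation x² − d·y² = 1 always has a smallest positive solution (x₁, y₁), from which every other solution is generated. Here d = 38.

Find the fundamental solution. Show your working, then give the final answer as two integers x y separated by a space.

37 6

√38 = [6; 6,12, …], period ℓ=2 (even) → k=1
i=0: a=6 ⇒ p=6, q=1
i=1: a=6 ⇒ p=37, q=6
fundamental: x₁=37, y₁=6  (since 1369 − 38·36 = 1)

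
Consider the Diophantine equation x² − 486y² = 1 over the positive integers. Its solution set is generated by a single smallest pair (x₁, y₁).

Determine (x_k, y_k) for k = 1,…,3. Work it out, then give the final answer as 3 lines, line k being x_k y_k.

485 22
470449 21340
456335045 20699778

d=486: √d = [22; 22,44] (ℓ=2, even), read p_1/q_1
a_0=22:  p_0=22·1+0=22,  q_0=22·0+1=1
a_1=22:  p_1=22·22+1=485,  q_1=22·1+0=22
(x₁, y₁) = (485, 22);  485² − 486·22² = 1 ✓
(x_2, y_2) = (485·485 + 486·22·22, 485·22 + 22·485) = (470449, 21340)
(x_3, y_3) = (485·470449 + 486·22·21340, 485·21340 + 22·470449) = (456335045, 20699778)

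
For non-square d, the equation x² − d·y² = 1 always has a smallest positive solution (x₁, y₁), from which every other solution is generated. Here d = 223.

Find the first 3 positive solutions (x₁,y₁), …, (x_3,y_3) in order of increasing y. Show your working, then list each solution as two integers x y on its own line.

224 15
100351 6720
44957024 3010545

d=223: √d = [14; 1,13,1,28] (ℓ=4, even), read p_3/q_3
k=0  a_k=14  p_k/q_k = 14/1
k=1  a_k=1  p_k/q_k = 15/1
k=2  a_k=13  p_k/q_k = 209/14
k=3  a_k=1  p_k/q_k = 224/15
→ (224, 15).  Check: 224²=50176, 223·15²=50175, difference 1.
n=2: (224,15)∘(224,15) = (224·224+223·15·15, 224·15+15·224) = (100351,6720)
n=3: (100351,6720)∘(224,15) = (224·100351+223·15·6720, 224·6720+15·100351) = (44957024,3010545)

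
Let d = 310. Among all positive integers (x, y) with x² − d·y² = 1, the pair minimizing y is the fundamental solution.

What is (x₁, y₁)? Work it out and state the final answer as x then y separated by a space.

848719 48204

√310 = [17; 1,1,1,1,5,…,1,1,34, …], period ℓ=16 (even) → k=15
i=0: a=17 ⇒ p=17, q=1
i=1: a=1 ⇒ p=18, q=1
…
i=3: a=1 ⇒ p=53, q=3
i=4: a=1 ⇒ p=88, q=5
…
i=6: a=3 ⇒ p=1567, q=89
i=7: a=1 ⇒ p=2060, q=117
…
i=10: a=3 ⇒ p=28928, q=1643
i=11: a=5 ⇒ p=152387, q=8655
…
i=13: a=1 ⇒ p=333702, q=18953
i=14: a=1 ⇒ p=515017, q=29251
i=15: a=1 ⇒ p=848719, q=48204
→ (848719, 48204).  Check: 848719²=720323940961, 310·48204²=720323940960, difference 1.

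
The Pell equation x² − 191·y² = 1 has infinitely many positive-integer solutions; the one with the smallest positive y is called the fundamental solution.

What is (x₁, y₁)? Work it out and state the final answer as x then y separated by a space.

8994000 650783

√191 = [13; 1,4,1,1,3,…,4,1,26, …], period ℓ=16 (even) → k=15
a_0=13:  p_0=13·1+0=13,  q_0=13·0+1=1
…
a_2=4:  p_2=4·14+13=69,  q_2=4·1+1=5
a_3=1:  p_3=1·69+14=83,  q_3=1·5+1=6
a_4=1:  p_4=1·83+69=152,  q_4=1·6+5=11
…
a_6=2:  p_6=2·539+152=1230,  q_6=2·39+11=89
…
a_8=13:  p_8=13·2999+1230=40217,  q_8=13·217+89=2910
…
a_10=2:  p_10=2·83433+40217=207083,  q_10=2·6037+2910=14984
a_11=3:  p_11=3·207083+83433=704682,  q_11=3·14984+6037=50989
a_12=1:  p_12=1·704682+207083=911765,  q_12=1·50989+14984=65973
…
a_14=4:  p_14=4·1616447+911765=7377553,  q_14=4·116962+65973=533821
a_15=1:  p_15=1·7377553+1616447=8994000,  q_15=1·533821+116962=650783
fundamental: x₁=8994000, y₁=650783  (since 80892036000000 − 191·423518513089 = 1)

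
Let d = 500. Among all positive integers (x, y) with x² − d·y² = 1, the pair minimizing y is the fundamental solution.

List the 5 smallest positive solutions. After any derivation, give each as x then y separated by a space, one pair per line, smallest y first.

930249 41602
1730726404001 77400437796
3220013013190122249 144003359718540806
5990827771012465337616001 267917962749548332043592
11145923086309929722690704506249 498460833859465169310720288010

√500 → a₀=22, period (2,1,3,2,1,…,1,2,44); ℓ=14 even so k=13
step 0: (22, 1)  from 22·(1,0) + (0,1)
step 1: (45, 2)  from 2·(22,1) + (1,0)
…
step 3: (246, 11)  from 3·(67,3) + (45,2)
…
step 6: (1364, 61)  from 1·(805,36) + (559,25)
…
step 8: (15809, 707)  from 1·(14445,646) + (1364,61)
…
step 12: (335522, 15005)  from 1·(259205,11592) + (76317,3413)
step 13: (930249, 41602)  from 2·(335522,15005) + (259205,11592)
fundamental: x₁=930249, y₁=41602  (since 865363202001 − 500·1730726404 = 1)
n=2: (930249,41602)∘(930249,41602) = (930249·930249+500·41602·41602, 930249·41602+41602·930249) = (1730726404001,77400437796)
n=3: (1730726404001,77400437796)∘(930249,41602) = (930249·1730726404001+500·41602·77400437796, 930249·77400437796+41602·1730726404001) = (3220013013190122249,144003359718540806)
n=4: (3220013013190122249,144003359718540806)∘(930249,41602) = (930249·3220013013190122249+500·41602·144003359718540806, 930249·144003359718540806+41602·3220013013190122249) = (5990827771012465337616001,267917962749548332043592)
n=5: (5990827771012465337616001,267917962749548332043592)∘(930249,41602) = (930249·5990827771012465337616001+500·41602·267917962749548332043592, 930249·267917962749548332043592+41602·5990827771012465337616001) = (11145923086309929722690704506249,498460833859465169310720288010)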